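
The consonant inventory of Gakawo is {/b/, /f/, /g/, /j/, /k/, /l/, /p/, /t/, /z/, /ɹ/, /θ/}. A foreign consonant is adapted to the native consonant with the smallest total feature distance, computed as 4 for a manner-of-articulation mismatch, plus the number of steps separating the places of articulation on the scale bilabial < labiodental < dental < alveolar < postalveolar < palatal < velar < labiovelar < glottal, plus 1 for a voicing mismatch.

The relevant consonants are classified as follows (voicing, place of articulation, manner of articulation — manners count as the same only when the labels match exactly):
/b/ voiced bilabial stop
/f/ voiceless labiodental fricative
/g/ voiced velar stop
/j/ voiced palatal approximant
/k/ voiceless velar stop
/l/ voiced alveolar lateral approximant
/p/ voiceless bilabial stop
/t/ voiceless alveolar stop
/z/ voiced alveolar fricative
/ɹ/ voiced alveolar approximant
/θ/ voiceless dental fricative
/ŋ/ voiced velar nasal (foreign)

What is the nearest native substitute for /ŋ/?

g

/g/ is closest: manner differs (nasal→stop, +4), place distance 0 (velar→velar), same voicing; total 4. Next closest is /j/ at distance 5.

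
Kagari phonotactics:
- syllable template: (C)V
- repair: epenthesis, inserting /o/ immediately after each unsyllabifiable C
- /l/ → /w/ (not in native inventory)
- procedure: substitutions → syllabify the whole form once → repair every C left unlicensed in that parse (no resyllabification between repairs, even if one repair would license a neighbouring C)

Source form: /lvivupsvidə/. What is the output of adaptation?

wovivuposovidə

Substitution: /l/ → /w/, giving /wvivupsvidə/.
Under (C)V, the unsyllabifiable consonants are /w/, /p/, /s/ (no codas are permitted; onsets are limited to one consonant).
Inserting the epenthetic vowel yields /w/ → /wo/, /p/ → /po/, /s/ → /so/.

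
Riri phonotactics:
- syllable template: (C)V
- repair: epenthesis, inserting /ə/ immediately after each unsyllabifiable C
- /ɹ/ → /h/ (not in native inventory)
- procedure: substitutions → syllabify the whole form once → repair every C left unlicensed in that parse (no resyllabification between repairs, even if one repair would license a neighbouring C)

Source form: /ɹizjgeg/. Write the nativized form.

Substitution: /ɹ/ → /h/, giving /hizjgeg/.
Under (C)V, the unsyllabifiable consonants are /z/, /j/, /g/ (no codas are permitted; onsets are limited to one consonant).
Epenthesis after each stranded consonant: /z/ → /zə/, /j/ → /jə/, /g/ → /gə/.

hizəjəgegə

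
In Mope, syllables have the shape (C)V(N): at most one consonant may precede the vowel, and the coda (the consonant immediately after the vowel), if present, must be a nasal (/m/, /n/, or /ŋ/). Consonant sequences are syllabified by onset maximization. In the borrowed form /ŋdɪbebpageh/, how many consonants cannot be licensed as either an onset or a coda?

3

The consonants /ŋ/, /b/, /h/ cannot be parsed into a legal (C)V(N) syllable (only a nasal (/m/, /n/, or /ŋ/) is licensed in coda position; onsets are limited to one consonant).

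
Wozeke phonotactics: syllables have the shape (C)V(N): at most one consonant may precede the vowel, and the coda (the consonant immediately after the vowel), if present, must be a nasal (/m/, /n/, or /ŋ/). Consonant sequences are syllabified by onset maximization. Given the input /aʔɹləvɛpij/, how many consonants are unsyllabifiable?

3

Under (C)V(N), the unsyllabifiable consonants are /ʔ/, /ɹ/, /j/ (only a nasal (/m/, /n/, or /ŋ/) is licensed in coda position; onsets are limited to one consonant).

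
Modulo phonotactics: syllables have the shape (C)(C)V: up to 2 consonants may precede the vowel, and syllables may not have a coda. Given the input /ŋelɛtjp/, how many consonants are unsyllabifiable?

3

The consonants /t/, /j/, /p/ cannot be parsed into a legal (C)(C)V syllable (no codas are permitted; onsets may contain at most 2 consonants).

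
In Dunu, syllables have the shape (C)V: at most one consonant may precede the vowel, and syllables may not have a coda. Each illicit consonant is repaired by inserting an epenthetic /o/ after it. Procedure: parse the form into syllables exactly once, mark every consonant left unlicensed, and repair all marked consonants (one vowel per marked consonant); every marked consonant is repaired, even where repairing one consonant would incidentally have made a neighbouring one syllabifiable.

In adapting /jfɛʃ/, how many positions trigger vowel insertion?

The unsyllabifiable consonants are /j/, /ʃ/; each receives one epenthetic vowel.

2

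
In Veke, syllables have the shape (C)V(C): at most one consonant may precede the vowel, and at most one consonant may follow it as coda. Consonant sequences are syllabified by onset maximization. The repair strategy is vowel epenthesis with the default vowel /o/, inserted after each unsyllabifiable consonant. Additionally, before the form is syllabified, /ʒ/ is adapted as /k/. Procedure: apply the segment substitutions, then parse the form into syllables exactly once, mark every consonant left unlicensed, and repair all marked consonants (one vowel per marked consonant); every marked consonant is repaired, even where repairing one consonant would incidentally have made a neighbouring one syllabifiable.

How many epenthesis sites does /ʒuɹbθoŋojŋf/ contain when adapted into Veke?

After substitution the input is /kuɹbθoŋojŋf/.
The unsyllabifiable consonants are /b/, /ŋ/, /f/; each receives one epenthetic vowel.

3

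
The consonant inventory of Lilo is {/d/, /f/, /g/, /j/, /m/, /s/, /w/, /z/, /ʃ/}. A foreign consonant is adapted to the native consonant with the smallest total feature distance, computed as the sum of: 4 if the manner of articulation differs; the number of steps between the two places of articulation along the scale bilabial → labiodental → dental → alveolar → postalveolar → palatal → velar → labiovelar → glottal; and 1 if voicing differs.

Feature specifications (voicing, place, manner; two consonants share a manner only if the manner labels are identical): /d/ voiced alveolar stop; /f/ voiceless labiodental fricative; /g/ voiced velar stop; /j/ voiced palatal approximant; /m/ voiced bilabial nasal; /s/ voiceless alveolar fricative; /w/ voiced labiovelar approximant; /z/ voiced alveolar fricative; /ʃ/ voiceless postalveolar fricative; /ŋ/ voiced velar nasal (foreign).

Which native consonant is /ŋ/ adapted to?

/g/ is closest: manner differs (nasal→stop, +4), place distance 0 (velar→velar), same voicing; total 4. Next closest is /j/ at distance 5.

g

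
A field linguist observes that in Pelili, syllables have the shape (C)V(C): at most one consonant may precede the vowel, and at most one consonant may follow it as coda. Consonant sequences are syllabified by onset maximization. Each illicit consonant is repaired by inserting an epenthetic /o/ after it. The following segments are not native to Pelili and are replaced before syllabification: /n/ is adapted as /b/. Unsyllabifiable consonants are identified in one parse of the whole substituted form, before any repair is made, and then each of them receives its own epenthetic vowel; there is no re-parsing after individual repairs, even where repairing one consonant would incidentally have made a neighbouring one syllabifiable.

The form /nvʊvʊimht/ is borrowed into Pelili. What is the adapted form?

bovʊvʊimhoto

Substitution: /n/ → /b/, giving /bvʊvʊimht/.
The consonants /b/, /h/, /t/ cannot be parsed into a legal (C)V(C) syllable (at most one coda consonant is licensed; onsets are limited to one consonant).
Each unlicensed consonant becomes the onset of a new syllable: /b/ → /bo/, /h/ → /ho/, /t/ → /to/.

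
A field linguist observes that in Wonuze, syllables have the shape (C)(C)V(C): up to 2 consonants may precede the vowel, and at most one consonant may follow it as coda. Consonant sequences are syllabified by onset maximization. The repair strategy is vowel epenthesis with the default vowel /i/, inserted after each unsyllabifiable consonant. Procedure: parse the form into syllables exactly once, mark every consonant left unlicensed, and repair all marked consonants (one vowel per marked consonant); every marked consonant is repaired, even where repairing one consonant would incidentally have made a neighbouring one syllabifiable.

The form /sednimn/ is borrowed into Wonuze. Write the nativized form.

The consonants /n/ cannot be parsed into a legal (C)(C)V(C) syllable (at most one coda consonant is licensed; onsets may contain at most 2 consonants).
Each unlicensed consonant becomes the onset of a new syllable: /n/ → /ni/.

sednimni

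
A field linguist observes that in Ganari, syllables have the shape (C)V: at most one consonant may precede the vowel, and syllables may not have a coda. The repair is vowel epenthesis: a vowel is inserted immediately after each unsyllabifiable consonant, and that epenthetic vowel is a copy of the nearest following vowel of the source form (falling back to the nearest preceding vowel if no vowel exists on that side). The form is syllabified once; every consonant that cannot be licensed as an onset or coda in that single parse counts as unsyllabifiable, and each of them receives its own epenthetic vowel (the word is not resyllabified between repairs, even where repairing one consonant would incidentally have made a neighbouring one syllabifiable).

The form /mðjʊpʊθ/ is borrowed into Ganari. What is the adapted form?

Syllabifying with onset maximization leaves /m/, /ð/, /θ/ stranded (no codas are permitted; onsets are limited to one consonant).
Each unlicensed consonant becomes the onset of a new syllable: /m/ → /mʊ/, /ð/ → /ðʊ/, /θ/ → /θʊ/.

mʊðʊjʊpʊθʊ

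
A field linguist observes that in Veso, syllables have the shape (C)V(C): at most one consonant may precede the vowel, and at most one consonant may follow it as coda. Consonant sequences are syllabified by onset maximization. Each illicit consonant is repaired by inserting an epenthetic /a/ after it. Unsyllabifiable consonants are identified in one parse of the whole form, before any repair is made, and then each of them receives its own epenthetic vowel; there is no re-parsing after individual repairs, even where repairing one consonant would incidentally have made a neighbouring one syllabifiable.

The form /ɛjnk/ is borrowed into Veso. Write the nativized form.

ɛjnaka

The consonants /n/, /k/ cannot be parsed into a legal (C)V(C) syllable (at most one coda consonant is licensed; onsets are limited to one consonant).
Epenthesis after each stranded consonant: /n/ → /na/, /k/ → /ka/.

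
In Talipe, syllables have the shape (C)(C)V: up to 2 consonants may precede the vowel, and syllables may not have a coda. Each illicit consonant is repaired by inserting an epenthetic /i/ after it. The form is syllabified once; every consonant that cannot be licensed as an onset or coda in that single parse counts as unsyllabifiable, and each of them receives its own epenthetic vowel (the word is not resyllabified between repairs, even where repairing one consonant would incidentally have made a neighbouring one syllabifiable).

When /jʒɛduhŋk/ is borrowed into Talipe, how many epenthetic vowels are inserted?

3

The unsyllabifiable consonants are /h/, /ŋ/, /k/; each receives one epenthetic vowel.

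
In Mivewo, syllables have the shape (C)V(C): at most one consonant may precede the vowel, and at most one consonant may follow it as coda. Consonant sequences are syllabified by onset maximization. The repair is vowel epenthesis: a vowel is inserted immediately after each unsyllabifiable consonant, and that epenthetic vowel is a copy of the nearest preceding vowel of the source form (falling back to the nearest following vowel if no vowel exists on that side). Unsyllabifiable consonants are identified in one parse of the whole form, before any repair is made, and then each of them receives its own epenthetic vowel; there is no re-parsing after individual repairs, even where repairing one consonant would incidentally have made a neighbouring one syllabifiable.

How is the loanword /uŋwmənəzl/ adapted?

The consonants /w/, /l/ cannot be parsed into a legal (C)V(C) syllable (at most one coda consonant is licensed; onsets are limited to one consonant).
Inserting the epenthetic vowel yields /w/ → /wu/, /l/ → /lə/.

uŋwumənəzlə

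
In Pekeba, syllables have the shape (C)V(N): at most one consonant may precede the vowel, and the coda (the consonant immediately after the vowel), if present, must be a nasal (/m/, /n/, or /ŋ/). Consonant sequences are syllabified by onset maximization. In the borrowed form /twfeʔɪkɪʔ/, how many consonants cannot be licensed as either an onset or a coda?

3

Syllabifying with onset maximization leaves /t/, /w/, /ʔ/ stranded (only a nasal (/m/, /n/, or /ŋ/) is licensed in coda position; onsets are limited to one consonant).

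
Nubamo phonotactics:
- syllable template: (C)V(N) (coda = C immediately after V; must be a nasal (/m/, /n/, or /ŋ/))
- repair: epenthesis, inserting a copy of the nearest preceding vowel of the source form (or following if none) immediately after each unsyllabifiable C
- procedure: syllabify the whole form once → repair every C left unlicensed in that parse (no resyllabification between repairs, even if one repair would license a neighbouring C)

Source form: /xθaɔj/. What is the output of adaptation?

xaθaɔjɔ

Syllabifying with onset maximization leaves /x/, /j/ stranded (only a nasal (/m/, /n/, or /ŋ/) is licensed in coda position; onsets are limited to one consonant).
Inserting the epenthetic vowel yields /x/ → /xa/, /j/ → /jɔ/.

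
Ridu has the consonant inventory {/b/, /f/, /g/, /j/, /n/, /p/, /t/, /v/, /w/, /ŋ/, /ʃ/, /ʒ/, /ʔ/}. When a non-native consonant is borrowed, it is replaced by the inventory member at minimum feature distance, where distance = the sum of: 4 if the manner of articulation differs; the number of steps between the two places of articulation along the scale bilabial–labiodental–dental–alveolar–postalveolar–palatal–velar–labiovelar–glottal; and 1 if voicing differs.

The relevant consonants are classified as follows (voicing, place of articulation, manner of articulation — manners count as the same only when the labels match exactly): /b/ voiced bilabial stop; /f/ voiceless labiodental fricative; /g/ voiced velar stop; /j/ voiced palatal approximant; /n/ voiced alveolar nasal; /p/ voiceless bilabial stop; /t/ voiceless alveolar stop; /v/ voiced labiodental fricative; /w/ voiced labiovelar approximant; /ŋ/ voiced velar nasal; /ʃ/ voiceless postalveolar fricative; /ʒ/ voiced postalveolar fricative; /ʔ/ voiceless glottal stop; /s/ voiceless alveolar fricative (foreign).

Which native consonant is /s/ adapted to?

ʃ

/ʃ/ is closest: same manner (fricative), place distance 1 (alveolar→postalveolar), same voicing; total 1. Next closest is /f/ at distance 2.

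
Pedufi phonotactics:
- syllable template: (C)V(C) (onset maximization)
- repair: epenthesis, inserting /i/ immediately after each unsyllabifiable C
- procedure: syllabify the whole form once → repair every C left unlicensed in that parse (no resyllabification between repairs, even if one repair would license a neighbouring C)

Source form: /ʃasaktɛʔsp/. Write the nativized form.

ʃasaktɛʔsipi

Under (C)V(C), the unsyllabifiable consonants are /s/, /p/ (at most one coda consonant is licensed; onsets are limited to one consonant).
Epenthesis after each stranded consonant: /s/ → /si/, /p/ → /pi/.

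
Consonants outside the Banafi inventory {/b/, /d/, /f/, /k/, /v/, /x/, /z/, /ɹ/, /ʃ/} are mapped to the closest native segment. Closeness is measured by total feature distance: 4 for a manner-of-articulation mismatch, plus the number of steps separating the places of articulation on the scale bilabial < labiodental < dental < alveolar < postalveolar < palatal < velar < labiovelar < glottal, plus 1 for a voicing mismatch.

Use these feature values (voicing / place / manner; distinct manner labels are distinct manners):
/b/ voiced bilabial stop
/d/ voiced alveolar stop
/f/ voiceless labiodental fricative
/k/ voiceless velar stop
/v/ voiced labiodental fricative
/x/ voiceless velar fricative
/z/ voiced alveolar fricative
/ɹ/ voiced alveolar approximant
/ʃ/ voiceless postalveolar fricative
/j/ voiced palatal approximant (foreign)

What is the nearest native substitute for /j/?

ɹ

/ɹ/ is closest: same manner (approximant), place distance 2 (palatal→alveolar), same voicing; total 2. Next closest is /d/ at distance 6.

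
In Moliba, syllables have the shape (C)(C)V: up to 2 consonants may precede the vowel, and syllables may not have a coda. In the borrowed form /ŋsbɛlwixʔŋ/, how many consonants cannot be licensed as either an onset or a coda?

Syllabifying with onset maximization leaves /ŋ/, /x/, /ʔ/, /ŋ/ stranded (no codas are permitted; onsets may contain at most 2 consonants).

4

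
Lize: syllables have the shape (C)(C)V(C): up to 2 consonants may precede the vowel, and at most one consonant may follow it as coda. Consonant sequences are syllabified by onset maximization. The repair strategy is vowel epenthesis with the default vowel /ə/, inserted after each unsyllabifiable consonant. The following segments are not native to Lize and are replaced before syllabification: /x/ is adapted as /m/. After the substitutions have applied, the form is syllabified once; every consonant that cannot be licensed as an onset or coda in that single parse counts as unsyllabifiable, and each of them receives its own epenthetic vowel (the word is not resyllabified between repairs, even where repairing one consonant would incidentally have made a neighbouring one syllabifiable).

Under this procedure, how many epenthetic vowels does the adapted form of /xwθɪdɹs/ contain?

After substitution the input is /mwθɪdɹs/.
The unsyllabifiable consonants are /m/, /ɹ/, /s/; each receives one epenthetic vowel.

3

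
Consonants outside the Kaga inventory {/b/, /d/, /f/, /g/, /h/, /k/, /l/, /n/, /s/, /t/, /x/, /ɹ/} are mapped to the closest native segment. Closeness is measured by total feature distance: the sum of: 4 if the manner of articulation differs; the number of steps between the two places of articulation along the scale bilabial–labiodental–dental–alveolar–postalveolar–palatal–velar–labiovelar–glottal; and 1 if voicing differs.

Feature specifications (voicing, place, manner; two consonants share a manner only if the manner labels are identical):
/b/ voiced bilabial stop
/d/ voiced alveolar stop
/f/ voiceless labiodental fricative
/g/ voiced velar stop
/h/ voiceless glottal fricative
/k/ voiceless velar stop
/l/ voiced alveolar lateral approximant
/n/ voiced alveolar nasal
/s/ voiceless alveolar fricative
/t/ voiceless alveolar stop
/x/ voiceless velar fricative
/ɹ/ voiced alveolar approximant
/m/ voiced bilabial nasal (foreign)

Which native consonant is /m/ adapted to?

n

/n/ is closest: same manner (nasal), place distance 3 (bilabial→alveolar), same voicing; total 3. Next closest is /b/ at distance 4.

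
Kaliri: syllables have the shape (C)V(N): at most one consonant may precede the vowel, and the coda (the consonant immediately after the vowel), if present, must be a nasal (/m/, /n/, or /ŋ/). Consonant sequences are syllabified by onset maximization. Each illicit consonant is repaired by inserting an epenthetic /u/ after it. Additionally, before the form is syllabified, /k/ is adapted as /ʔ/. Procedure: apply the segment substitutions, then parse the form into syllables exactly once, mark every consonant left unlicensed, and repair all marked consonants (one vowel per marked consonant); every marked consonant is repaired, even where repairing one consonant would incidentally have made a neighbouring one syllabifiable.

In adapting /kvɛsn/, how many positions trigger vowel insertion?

After substitution the input is /ʔvɛsn/.
The unsyllabifiable consonants are /ʔ/, /s/, /n/; each receives one epenthetic vowel.

3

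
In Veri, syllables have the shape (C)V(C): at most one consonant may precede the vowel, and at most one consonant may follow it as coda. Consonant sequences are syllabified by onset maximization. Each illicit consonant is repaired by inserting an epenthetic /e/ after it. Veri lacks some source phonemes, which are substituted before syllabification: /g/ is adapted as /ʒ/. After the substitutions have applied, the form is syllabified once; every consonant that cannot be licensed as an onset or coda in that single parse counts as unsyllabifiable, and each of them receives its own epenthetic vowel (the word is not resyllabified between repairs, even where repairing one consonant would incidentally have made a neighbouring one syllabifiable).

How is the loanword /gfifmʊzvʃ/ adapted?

Substitution: /g/ → /ʒ/, giving /ʒfifmʊzvʃ/.
Syllabifying with onset maximization leaves /ʒ/, /v/, /ʃ/ stranded (at most one coda consonant is licensed; onsets are limited to one consonant).
Epenthesis after each stranded consonant: /ʒ/ → /ʒe/, /v/ → /ve/, /ʃ/ → /ʃe/.

ʒefifmʊzveʃe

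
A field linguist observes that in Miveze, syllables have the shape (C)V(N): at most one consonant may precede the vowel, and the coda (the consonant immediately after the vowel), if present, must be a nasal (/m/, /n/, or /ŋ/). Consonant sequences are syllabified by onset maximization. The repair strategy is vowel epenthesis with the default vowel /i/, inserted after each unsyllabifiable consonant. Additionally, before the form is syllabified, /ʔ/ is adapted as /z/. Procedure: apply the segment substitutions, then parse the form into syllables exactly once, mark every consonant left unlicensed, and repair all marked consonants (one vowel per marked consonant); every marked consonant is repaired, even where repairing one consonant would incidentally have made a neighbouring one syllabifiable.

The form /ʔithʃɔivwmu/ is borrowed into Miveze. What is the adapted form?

Substitution: /ʔ/ → /z/, giving /zithʃɔivwmu/.
Under (C)V(N), the unsyllabifiable consonants are /t/, /h/, /v/, /w/ (only a nasal (/m/, /n/, or /ŋ/) is licensed in coda position; onsets are limited to one consonant).
Each unlicensed consonant becomes the onset of a new syllable: /t/ → /ti/, /h/ → /hi/, /v/ → /vi/, /w/ → /wi/.

zitihiʃɔiviwimu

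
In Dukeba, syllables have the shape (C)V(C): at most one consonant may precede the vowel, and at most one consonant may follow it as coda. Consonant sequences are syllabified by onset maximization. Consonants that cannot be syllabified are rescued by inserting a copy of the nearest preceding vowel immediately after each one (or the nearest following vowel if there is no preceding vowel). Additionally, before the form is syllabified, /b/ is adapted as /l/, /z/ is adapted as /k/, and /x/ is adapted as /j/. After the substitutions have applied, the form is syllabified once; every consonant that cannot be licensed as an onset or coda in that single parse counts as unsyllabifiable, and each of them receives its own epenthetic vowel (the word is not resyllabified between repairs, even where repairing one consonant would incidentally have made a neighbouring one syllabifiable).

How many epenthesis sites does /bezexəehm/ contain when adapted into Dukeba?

After substitution the input is /lekejəehm/.
The unsyllabifiable consonants are /m/; each receives one epenthetic vowel.

1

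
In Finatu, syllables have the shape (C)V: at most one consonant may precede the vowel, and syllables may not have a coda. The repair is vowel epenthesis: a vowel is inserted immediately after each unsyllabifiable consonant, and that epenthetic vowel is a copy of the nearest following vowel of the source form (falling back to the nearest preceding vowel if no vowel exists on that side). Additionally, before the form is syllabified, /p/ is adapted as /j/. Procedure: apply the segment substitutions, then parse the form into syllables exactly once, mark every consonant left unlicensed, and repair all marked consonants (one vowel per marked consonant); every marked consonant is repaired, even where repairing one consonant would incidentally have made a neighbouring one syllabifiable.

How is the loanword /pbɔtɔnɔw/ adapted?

jɔbɔtɔnɔwɔ

Substitution: /p/ → /j/, giving /jbɔtɔnɔw/.
Under (C)V, the unsyllabifiable consonants are /j/, /w/ (no codas are permitted; onsets are limited to one consonant).
Inserting the epenthetic vowel yields /j/ → /jɔ/, /w/ → /wɔ/.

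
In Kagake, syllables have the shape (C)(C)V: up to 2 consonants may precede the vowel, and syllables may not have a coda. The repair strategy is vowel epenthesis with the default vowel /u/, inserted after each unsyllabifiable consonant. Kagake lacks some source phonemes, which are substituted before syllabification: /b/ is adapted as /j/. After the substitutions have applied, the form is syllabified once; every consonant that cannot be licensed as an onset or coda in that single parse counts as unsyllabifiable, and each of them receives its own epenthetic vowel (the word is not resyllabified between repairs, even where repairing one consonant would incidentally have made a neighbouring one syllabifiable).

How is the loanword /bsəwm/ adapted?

Substitution: /b/ → /j/, giving /jsəwm/.
Syllabifying with onset maximization leaves /w/, /m/ stranded (no codas are permitted; onsets may contain at most 2 consonants).
Inserting the epenthetic vowel yields /w/ → /wu/, /m/ → /mu/.

jsəwumu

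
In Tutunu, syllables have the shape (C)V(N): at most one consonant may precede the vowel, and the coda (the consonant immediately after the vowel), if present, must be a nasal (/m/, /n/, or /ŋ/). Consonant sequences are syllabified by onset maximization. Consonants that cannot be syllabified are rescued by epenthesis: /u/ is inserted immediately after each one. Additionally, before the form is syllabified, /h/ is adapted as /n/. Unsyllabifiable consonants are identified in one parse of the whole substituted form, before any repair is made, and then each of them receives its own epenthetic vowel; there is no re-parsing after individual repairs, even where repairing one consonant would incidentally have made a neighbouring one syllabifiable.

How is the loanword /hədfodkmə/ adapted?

nədufodukumə

Substitution: /h/ → /n/, giving /nədfodkmə/.
Under (C)V(N), the unsyllabifiable consonants are /d/, /d/, /k/ (only a nasal (/m/, /n/, or /ŋ/) is licensed in coda position; onsets are limited to one consonant).
Inserting the epenthetic vowel yields /d/ → /du/, /d/ → /du/, /k/ → /ku/.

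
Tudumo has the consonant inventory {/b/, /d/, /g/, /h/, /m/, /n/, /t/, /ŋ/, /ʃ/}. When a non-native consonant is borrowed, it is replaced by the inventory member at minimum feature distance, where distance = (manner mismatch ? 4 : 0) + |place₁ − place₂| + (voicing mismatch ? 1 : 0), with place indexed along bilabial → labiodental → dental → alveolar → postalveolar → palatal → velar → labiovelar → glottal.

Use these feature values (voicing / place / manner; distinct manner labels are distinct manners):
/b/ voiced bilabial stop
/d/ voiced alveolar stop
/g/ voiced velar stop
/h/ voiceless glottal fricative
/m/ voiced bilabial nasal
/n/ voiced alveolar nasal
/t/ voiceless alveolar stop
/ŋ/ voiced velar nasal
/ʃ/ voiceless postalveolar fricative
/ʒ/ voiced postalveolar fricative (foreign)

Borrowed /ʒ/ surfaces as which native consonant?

/ʃ/ is closest: same manner (fricative), place distance 0 (postalveolar→postalveolar), voicing differs (+1); total 1. Next closest is /d/ at distance 5.

ʃ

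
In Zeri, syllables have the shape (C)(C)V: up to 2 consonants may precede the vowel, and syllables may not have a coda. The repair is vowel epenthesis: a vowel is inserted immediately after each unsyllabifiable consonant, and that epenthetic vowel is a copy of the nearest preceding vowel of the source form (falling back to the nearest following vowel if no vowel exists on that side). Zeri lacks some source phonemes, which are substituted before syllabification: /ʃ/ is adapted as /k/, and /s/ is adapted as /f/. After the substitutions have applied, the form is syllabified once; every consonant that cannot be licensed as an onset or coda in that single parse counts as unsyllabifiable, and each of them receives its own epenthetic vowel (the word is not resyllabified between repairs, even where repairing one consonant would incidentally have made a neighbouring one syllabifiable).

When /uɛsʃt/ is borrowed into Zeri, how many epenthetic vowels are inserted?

3

After substitution the input is /uɛfkt/.
The unsyllabifiable consonants are /f/, /k/, /t/; each receives one epenthetic vowel.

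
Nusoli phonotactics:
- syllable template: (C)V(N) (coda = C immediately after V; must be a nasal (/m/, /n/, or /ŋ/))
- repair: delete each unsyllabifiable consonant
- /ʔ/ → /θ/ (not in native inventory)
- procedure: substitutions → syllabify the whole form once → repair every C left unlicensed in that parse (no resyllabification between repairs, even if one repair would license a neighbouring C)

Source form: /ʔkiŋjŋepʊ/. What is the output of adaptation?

Substitution: /ʔ/ → /θ/, giving /θkiŋjŋepʊ/.
The consonants /θ/, /j/ cannot be parsed into a legal (C)V(N) syllable (only a nasal (/m/, /n/, or /ŋ/) is licensed in coda position; onsets are limited to one consonant).
Each unlicensed consonant is deleted: /θ/, /j/.

kiŋŋepʊ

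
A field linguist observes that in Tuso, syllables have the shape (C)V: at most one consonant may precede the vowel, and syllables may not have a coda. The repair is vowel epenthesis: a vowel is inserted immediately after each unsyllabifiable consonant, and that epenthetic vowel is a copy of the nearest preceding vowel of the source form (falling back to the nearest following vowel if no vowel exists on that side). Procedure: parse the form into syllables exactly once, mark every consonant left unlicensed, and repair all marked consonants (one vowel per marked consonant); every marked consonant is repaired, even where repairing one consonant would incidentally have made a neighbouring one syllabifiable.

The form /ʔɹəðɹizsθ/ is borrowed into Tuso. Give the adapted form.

Syllabifying with onset maximization leaves /ʔ/, /ð/, /z/, /s/, /θ/ stranded (no codas are permitted; onsets are limited to one consonant).
Inserting the epenthetic vowel yields /ʔ/ → /ʔə/, /ð/ → /ðə/, /z/ → /zi/, /s/ → /si/, /θ/ → /θi/.

ʔəɹəðəɹizisiθi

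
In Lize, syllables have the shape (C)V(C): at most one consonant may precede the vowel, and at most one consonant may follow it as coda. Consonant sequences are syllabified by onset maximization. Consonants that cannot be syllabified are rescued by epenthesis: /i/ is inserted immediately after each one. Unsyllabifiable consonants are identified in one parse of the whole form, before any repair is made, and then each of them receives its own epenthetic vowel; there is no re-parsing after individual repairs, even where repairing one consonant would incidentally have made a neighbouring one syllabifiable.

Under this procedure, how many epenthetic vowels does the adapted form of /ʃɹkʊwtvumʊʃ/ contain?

The unsyllabifiable consonants are /ʃ/, /ɹ/, /t/; each receives one epenthetic vowel.

3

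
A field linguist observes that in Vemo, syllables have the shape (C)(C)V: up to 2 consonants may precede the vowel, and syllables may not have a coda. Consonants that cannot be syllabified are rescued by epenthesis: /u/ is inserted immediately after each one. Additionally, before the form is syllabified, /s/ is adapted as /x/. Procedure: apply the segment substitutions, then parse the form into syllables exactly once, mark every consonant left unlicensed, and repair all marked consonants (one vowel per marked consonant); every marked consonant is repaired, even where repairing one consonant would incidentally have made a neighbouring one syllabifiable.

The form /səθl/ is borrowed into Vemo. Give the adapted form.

xəθulu

Substitution: /s/ → /x/, giving /xəθl/.
Syllabifying with onset maximization leaves /θ/, /l/ stranded (no codas are permitted; onsets may contain at most 2 consonants).
Inserting the epenthetic vowel yields /θ/ → /θu/, /l/ → /lu/.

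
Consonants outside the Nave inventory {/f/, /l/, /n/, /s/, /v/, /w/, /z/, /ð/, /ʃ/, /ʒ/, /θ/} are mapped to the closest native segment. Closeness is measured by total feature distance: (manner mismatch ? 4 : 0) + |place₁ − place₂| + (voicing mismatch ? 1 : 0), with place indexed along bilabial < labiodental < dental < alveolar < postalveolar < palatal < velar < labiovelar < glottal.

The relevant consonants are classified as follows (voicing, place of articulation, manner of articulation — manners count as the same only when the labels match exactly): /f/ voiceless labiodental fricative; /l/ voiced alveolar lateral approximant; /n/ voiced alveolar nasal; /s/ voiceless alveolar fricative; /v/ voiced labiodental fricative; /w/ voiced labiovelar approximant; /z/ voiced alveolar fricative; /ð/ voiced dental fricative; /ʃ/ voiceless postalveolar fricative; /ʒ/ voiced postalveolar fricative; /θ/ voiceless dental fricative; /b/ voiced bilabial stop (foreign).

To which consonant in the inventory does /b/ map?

/v/ is closest: manner differs (stop→fricative, +4), place distance 1 (bilabial→labiodental), same voicing; total 5. Next closest is /f/ at distance 6.

v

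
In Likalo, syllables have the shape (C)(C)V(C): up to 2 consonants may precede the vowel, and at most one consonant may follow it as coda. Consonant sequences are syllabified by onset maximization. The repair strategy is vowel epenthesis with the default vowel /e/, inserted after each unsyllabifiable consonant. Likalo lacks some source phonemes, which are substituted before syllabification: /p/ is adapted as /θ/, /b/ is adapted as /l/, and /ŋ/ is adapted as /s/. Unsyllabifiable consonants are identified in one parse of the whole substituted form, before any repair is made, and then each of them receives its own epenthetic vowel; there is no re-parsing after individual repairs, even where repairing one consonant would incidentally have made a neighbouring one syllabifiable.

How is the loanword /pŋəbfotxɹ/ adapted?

Substitution: /p/ → /θ/, /ŋ/ → /s/, /b/ → /l/, giving /θsəlfotxɹ/.
Syllabifying with onset maximization leaves /x/, /ɹ/ stranded (at most one coda consonant is licensed; onsets may contain at most 2 consonants).
Epenthesis after each stranded consonant: /x/ → /xe/, /ɹ/ → /ɹe/.

θsəlfotxeɹe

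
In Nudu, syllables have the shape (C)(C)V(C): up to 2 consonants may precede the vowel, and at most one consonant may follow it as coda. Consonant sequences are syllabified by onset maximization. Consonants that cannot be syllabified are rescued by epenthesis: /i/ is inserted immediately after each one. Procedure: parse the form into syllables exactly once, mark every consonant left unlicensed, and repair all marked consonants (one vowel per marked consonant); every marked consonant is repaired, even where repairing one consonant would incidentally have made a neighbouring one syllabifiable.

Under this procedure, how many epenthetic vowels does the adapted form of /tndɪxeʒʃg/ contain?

3

The unsyllabifiable consonants are /t/, /ʃ/, /g/; each receives one epenthetic vowel.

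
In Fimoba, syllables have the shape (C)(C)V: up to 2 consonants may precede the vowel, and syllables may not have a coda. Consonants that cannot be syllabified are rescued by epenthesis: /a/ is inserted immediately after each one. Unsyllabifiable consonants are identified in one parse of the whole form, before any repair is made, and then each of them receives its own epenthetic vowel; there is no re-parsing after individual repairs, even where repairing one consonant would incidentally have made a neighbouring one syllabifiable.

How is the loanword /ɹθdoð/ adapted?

Under (C)(C)V, the unsyllabifiable consonants are /ɹ/, /ð/ (no codas are permitted; onsets may contain at most 2 consonants).
Each unlicensed consonant becomes the onset of a new syllable: /ɹ/ → /ɹa/, /ð/ → /ða/.

ɹaθdoða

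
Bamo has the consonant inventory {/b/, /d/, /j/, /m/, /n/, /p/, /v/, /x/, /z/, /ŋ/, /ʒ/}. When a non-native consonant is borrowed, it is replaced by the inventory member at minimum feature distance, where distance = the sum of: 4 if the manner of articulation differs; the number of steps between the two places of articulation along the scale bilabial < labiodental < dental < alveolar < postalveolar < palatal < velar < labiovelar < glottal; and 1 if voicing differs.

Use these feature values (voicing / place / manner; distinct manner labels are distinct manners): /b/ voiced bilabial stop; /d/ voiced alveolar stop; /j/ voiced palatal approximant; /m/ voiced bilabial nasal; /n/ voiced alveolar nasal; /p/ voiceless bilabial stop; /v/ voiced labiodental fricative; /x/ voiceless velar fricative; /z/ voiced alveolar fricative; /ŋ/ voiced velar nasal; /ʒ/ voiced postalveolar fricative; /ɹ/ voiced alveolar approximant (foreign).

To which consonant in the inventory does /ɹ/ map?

/j/ is closest: same manner (approximant), place distance 2 (alveolar→palatal), same voicing; total 2. Next closest is /d/ at distance 4.

j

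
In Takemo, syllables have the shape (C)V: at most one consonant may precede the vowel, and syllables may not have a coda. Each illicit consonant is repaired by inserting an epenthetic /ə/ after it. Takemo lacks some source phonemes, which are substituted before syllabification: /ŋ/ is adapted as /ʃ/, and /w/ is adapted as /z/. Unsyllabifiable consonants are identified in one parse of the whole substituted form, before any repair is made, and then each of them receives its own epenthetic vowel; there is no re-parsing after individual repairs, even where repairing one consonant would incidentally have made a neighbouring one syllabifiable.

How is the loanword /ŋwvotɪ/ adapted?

Substitution: /ŋ/ → /ʃ/, /w/ → /z/, giving /ʃzvotɪ/.
The consonants /ʃ/, /z/ cannot be parsed into a legal (C)V syllable (no codas are permitted; onsets are limited to one consonant).
Each unlicensed consonant becomes the onset of a new syllable: /ʃ/ → /ʃə/, /z/ → /zə/.

ʃəzəvotɪ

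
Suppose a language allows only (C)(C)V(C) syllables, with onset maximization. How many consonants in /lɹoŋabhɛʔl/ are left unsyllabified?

1

Under (C)(C)V(C), the unsyllabifiable consonants are /l/ (at most one coda consonant is licensed; onsets may contain at most 2 consonants).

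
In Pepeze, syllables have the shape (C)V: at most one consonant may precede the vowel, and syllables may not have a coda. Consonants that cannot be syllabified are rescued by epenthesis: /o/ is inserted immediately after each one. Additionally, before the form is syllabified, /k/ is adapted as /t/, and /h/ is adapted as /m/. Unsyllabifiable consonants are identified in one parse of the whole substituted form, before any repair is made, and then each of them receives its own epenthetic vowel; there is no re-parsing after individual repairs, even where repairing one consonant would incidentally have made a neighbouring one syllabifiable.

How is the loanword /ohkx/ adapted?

Substitution: /h/ → /m/, /k/ → /t/, giving /omtx/.
Under (C)V, the unsyllabifiable consonants are /m/, /t/, /x/ (no codas are permitted; onsets are limited to one consonant).
Inserting the epenthetic vowel yields /m/ → /mo/, /t/ → /to/, /x/ → /xo/.

omotoxo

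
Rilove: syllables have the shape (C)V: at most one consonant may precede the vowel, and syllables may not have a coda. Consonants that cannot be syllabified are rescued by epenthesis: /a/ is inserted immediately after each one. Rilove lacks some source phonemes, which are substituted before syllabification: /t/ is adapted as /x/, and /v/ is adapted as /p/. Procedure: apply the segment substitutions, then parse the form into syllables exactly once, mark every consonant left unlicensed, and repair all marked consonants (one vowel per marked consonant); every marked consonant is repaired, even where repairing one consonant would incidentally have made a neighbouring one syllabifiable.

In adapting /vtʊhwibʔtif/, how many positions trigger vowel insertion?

After substitution the input is /pxʊhwibʔxif/.
The unsyllabifiable consonants are /p/, /h/, /b/, /ʔ/, /f/; each receives one epenthetic vowel.

5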